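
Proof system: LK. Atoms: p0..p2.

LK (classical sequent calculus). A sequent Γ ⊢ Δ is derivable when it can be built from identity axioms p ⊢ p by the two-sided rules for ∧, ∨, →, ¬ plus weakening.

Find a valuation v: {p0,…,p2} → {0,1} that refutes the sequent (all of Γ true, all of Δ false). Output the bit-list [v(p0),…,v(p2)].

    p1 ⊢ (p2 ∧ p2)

Truth-table refutation:
  v=000: Γ:[p1=F] Δ:[(p2 ∧ p2)=F] refutes=False
  v=001: Γ:[p1=F] Δ:[(p2 ∧ p2)=T] refutes=False
  v=010: Γ:[p1=T] Δ:[(p2 ∧ p2)=F] refutes=True  ← countermodel

Result: [0, 1, 0]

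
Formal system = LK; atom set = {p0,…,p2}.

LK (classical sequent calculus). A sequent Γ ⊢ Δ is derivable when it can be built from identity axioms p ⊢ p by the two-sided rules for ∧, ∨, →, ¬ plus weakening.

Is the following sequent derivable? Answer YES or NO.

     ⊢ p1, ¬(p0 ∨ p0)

Truth-table refutation:
  v=000: Γ:[] Δ:[p1=F, ¬(p0 ∨ p0)=T] refutes=False
  v=001: Γ:[] Δ:[p1=F, ¬(p0 ∨ p0)=T] refutes=False
  v=010: Γ:[] Δ:[p1=T, ¬(p0 ∨ p0)=T] refutes=False
  v=011: Γ:[] Δ:[p1=T, ¬(p0 ∨ p0)=T] refutes=False
  v=100: Γ:[] Δ:[p1=F, ¬(p0 ∨ p0)=F] refutes=True  ← countermodel

Result: NO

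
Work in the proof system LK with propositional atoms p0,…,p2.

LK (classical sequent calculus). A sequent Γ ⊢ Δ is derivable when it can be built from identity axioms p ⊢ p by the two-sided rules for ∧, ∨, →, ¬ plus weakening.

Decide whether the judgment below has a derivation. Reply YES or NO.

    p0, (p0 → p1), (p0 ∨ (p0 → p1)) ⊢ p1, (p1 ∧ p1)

Proof tree:
[∨L] p0, (p0 → p1), (p0 ∨ (p0 → p1)) ⊢ p1, (p1 ∧ p1)
  [∧R] (p0 → p1), p0 ⊢ (p1 ∧ p1)
    [→L] p0, (p0 → p1) ⊢ p1
      [Ax] p0 ⊢ p0
      [Ax] p1 ⊢ p1
    [→L] p0, (p0 → p1) ⊢ p1
      [Ax] p0 ⊢ p0
      [Ax] p1 ⊢ p1
  [→L] p0, (p0 → p1) ⊢ p1
    [Ax] p0 ⊢ p0
    [Ax] p1 ⊢ p1

Result: YES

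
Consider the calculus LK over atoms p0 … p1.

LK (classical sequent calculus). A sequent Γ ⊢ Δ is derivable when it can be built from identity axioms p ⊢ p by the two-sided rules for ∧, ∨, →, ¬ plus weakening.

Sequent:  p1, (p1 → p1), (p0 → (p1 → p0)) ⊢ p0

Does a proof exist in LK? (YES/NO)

Search for a countermodel by truth-table:
  v=00: Γ:[p1=F, (p1 → p1)=T, (p0 → (p1 → p0))=T] Δ:[p0=F] refutes=False
  v=01: Γ:[p1=T, (p1 → p1)=T, (p0 → (p1 → p0))=T] Δ:[p0=F] refutes=True  ← countermodel

Result: NO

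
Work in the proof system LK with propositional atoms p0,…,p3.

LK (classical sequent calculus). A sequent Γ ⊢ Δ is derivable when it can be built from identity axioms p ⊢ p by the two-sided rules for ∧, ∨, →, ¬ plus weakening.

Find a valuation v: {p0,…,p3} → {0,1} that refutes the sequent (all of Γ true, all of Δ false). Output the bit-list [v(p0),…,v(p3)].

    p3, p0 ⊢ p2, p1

Truth-table refutation:
  v=0000: Γ:[p3=F, p0=F] Δ:[p2=F, p1=F] refutes=False
  v=0001: Γ:[p3=T, p0=F] Δ:[p2=F, p1=F] refutes=False
  v=0010: Γ:[p3=F, p0=F] Δ:[p2=T, p1=F] refutes=False
  v=0011: Γ:[p3=T, p0=F] Δ:[p2=T, p1=F] refutes=False
  v=0100: Γ:[p3=F, p0=F] Δ:[p2=F, p1=T] refutes=False
  v=0101: Γ:[p3=T, p0=F] Δ:[p2=F, p1=T] refutes=False
  v=0110: Γ:[p3=F, p0=F] Δ:[p2=T, p1=T] refutes=False
  v=0111: Γ:[p3=T, p0=F] Δ:[p2=T, p1=T] refutes=False
  v=1000: Γ:[p3=F, p0=T] Δ:[p2=F, p1=F] refutes=False
  v=1001: Γ:[p3=T, p0=T] Δ:[p2=F, p1=F] refutes=True  ← countermodel

Result: [1, 0, 0, 1]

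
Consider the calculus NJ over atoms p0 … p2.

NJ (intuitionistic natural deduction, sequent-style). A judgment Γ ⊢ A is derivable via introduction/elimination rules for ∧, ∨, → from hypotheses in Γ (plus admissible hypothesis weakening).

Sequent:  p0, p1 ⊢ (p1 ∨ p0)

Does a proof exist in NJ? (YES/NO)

Proof tree:
[Wk] p0, p1 ⊢ (p1 ∨ p0)
  [∨I₂] p0 ⊢ (p1 ∨ p0)
    [Ax] p0 ⊢ p0

Result: YES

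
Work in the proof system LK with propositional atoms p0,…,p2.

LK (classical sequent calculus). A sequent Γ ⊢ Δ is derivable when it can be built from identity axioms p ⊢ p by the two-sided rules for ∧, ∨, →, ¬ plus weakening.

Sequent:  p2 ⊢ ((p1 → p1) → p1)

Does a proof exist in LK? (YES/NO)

Truth-table refutation:
  v=000: Γ:[p2=F] Δ:[((p1 → p1) → p1)=F] refutes=False
  v=001: Γ:[p2=T] Δ:[((p1 → p1) → p1)=F] refutes=True  ← countermodel

Result: NO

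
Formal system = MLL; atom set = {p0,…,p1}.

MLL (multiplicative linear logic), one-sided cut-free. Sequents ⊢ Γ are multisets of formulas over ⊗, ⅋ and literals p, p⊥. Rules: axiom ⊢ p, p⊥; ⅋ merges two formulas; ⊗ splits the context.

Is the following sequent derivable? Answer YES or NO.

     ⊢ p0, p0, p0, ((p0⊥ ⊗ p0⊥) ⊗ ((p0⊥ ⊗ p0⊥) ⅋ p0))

Derivation trace:
[⊗]  ⊢ p0, p0, p0, ((p0⊥ ⊗ p0⊥) ⊗ ((p0⊥ ⊗ p0⊥) ⅋ p0))
  [⊗]  ⊢ p0, p0, (p0⊥ ⊗ p0⊥)
    [Ax]  ⊢ p0, p0⊥
    [Ax]  ⊢ p0, p0⊥
  [⅋]  ⊢ p0, ((p0⊥ ⊗ p0⊥) ⅋ p0)
    [⊗]  ⊢ p0, p0, (p0⊥ ⊗ p0⊥)
      [Ax]  ⊢ p0, p0⊥
      [Ax]  ⊢ p0, p0⊥

Result: YES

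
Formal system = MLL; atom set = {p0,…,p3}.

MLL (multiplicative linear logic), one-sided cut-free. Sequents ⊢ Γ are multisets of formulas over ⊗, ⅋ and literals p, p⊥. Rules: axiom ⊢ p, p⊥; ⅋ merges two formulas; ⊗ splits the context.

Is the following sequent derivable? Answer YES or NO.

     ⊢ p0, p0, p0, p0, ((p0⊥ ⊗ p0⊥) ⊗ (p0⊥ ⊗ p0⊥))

Proof tree:
[⊗]  ⊢ p0, p0, p0, p0, ((p0⊥ ⊗ p0⊥) ⊗ (p0⊥ ⊗ p0⊥))
  [⊗]  ⊢ p0, p0, (p0⊥ ⊗ p0⊥)
    [Ax]  ⊢ p0, p0⊥
    [Ax]  ⊢ p0, p0⊥
  [⊗]  ⊢ p0, p0, (p0⊥ ⊗ p0⊥)
    [Ax]  ⊢ p0, p0⊥
    [Ax]  ⊢ p0, p0⊥

Result: YES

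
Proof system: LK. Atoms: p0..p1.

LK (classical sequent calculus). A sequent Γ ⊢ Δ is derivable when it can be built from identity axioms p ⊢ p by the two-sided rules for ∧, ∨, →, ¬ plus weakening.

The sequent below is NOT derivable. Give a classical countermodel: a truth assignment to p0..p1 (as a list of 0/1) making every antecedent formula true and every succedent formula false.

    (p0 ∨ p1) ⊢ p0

Truth-table refutation:
  v=00: Γ:[(p0 ∨ p1)=F] Δ:[p0=F] refutes=False
  v=01: Γ:[(p0 ∨ p1)=T] Δ:[p0=F] refutes=True  ← countermodel

Result: [0, 1]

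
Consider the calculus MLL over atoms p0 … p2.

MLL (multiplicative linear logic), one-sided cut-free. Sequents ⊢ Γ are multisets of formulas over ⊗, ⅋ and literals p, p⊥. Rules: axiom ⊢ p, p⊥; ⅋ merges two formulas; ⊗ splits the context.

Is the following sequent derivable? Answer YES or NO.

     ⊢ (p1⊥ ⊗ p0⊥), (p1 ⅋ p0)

Derivation trace:
[⅋]  ⊢ (p1⊥ ⊗ p0⊥), (p1 ⅋ p0)
  [⊗]  ⊢ p1, p0, (p1⊥ ⊗ p0⊥)
    [Ax]  ⊢ p1, p1⊥
    [Ax]  ⊢ p0, p0⊥

Result: YES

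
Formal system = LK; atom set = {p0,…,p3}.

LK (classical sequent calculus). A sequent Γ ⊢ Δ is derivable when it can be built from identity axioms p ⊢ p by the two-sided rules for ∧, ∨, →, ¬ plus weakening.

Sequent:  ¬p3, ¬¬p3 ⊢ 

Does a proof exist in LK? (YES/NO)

Derivation trace:
[¬L] ¬p3, ¬¬p3 ⊢ 
  [¬R] ¬p3 ⊢ ¬p3
    [¬L] p3, ¬p3 ⊢ 
      [Ax] p3 ⊢ p3

Result: YES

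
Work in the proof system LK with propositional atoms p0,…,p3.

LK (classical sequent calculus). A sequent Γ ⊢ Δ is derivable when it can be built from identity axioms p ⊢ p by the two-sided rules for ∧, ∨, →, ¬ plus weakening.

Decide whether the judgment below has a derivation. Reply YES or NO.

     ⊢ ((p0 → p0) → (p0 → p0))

Derivation (root first):
[→R]  ⊢ ((p0 → p0) → (p0 → p0))
  [→R] (p0 → p0) ⊢ (p0 → p0)
    [→L] p0, (p0 → p0) ⊢ p0
      [Ax] p0 ⊢ p0
      [Ax] p0 ⊢ p0

Result: YES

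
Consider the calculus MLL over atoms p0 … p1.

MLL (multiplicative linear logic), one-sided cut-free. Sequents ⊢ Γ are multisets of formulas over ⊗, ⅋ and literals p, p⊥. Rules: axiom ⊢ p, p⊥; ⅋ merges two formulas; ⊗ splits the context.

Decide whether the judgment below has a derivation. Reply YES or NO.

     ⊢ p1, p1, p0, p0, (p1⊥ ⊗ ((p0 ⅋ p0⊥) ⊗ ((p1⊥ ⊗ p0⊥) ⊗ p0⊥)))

Derivation (root first):
[⊗]  ⊢ p1, p1, p0, p0, (p1⊥ ⊗ ((p0 ⅋ p0⊥) ⊗ ((p1⊥ ⊗ p0⊥) ⊗ p0⊥)))
  [Ax]  ⊢ p1, p1⊥
  [⊗]  ⊢ p1, p0, p0, ((p0 ⅋ p0⊥) ⊗ ((p1⊥ ⊗ p0⊥) ⊗ p0⊥))
    [⅋]  ⊢ (p0 ⅋ p0⊥)
      [Ax]  ⊢ p0, p0⊥
    [⊗]  ⊢ p1, p0, p0, ((p1⊥ ⊗ p0⊥) ⊗ p0⊥)
      [⊗]  ⊢ p1, p0, (p1⊥ ⊗ p0⊥)
        [Ax]  ⊢ p1, p1⊥
        [Ax]  ⊢ p0, p0⊥
      [Ax]  ⊢ p0, p0⊥

Result: YES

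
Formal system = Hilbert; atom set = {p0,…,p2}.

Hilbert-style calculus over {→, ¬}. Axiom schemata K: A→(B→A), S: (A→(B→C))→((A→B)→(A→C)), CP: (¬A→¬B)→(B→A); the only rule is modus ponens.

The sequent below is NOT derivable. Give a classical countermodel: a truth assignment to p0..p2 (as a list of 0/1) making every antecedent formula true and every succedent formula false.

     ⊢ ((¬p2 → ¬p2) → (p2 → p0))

Truth-table refutation:
  v=000: Γ:[] Δ:[((¬p2 → ¬p2) → (p2 → p0))=T] refutes=False
  v=001: Γ:[] Δ:[((¬p2 → ¬p2) → (p2 → p0))=F] refutes=True  ← countermodel

Result: [0, 0, 1]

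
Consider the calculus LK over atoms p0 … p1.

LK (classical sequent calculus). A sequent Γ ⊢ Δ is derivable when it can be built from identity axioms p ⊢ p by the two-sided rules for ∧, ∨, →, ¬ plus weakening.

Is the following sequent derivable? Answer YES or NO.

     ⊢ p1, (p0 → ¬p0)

Enumerate valuations to refute Γ ⊢ Δ:
  v=00: Γ:[] Δ:[p1=F, (p0 → ¬p0)=T] refutes=False
  v=01: Γ:[] Δ:[p1=T, (p0 → ¬p0)=T] refutes=False
  v=10: Γ:[] Δ:[p1=F, (p0 → ¬p0)=F] refutes=True  ← countermodel

Result: NO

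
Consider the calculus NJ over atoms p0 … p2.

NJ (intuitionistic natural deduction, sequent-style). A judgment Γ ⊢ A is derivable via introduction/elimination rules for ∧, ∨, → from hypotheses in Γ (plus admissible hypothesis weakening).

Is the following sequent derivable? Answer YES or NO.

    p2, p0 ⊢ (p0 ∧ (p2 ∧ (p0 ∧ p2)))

Derivation (root first):
[∧I] p2, p0 ⊢ (p0 ∧ (p2 ∧ (p0 ∧ p2)))
  [Ax] p0 ⊢ p0
  [∧I] p2, p0 ⊢ (p2 ∧ (p0 ∧ p2))
    [Ax] p2 ⊢ p2
    [∧I] p2, p0 ⊢ (p0 ∧ p2)
      [Ax] p0 ⊢ p0
      [Ax] p2 ⊢ p2

Result: YES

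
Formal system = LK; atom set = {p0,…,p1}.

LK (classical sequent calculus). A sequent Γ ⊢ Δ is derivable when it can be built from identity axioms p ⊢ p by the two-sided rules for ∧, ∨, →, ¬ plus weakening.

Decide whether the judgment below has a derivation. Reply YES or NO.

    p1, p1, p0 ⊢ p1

Proof tree:
[WL] p1, p1, p0 ⊢ p1
  [WL] p1, p1 ⊢ p1
    [Ax] p1 ⊢ p1

Result: YES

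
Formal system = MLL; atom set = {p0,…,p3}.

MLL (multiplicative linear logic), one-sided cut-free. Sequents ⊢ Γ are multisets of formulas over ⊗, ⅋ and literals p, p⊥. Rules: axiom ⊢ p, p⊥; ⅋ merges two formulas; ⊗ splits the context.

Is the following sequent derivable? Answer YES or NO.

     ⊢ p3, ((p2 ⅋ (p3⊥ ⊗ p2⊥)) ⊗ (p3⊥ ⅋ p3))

Derivation (root first):
[⊗]  ⊢ p3, ((p2 ⅋ (p3⊥ ⊗ p2⊥)) ⊗ (p3⊥ ⅋ p3))
  [⅋]  ⊢ p3, (p2 ⅋ (p3⊥ ⊗ p2⊥))
    [⊗]  ⊢ p3, p2, (p3⊥ ⊗ p2⊥)
      [Ax]  ⊢ p3, p3⊥
      [Ax]  ⊢ p2, p2⊥
  [⅋]  ⊢ (p3⊥ ⅋ p3)
    [Ax]  ⊢ p3, p3⊥

Result: YES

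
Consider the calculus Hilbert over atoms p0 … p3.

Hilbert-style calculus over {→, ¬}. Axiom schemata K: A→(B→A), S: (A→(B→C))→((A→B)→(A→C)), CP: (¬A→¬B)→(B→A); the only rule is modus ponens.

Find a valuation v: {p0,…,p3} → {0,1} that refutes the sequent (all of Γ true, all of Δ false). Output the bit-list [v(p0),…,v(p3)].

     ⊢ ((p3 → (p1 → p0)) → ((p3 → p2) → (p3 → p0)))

Truth-table refutation:
  v=0000: Γ:[] Δ:[((p3 → (p1 → p0)) → ((p3 → p2) → (p3 → p0)))=T] refutes=False
  v=0001: Γ:[] Δ:[((p3 → (p1 → p0)) → ((p3 → p2) → (p3 → p0)))=T] refutes=False
  v=0010: Γ:[] Δ:[((p3 → (p1 → p0)) → ((p3 → p2) → (p3 → p0)))=T] refutes=False
  v=0011: Γ:[] Δ:[((p3 → (p1 → p0)) → ((p3 → p2) → (p3 → p0)))=F] refutes=True  ← countermodel

Result: [0, 0, 1, 1]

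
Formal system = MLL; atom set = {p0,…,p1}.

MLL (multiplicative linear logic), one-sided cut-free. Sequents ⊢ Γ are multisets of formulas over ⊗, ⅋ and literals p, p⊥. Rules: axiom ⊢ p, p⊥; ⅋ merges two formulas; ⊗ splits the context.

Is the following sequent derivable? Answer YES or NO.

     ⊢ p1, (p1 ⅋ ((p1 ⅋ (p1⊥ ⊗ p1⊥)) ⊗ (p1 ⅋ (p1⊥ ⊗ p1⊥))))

Derivation (root first):
[⅋]  ⊢ p1, (p1 ⅋ ((p1 ⅋ (p1⊥ ⊗ p1⊥)) ⊗ (p1 ⅋ (p1⊥ ⊗ p1⊥))))
  [⊗]  ⊢ p1, p1, ((p1 ⅋ (p1⊥ ⊗ p1⊥)) ⊗ (p1 ⅋ (p1⊥ ⊗ p1⊥)))
    [⅋]  ⊢ p1, (p1 ⅋ (p1⊥ ⊗ p1⊥))
      [⊗]  ⊢ p1, p1, (p1⊥ ⊗ p1⊥)
        [Ax]  ⊢ p1, p1⊥
        [Ax]  ⊢ p1, p1⊥
    [⅋]  ⊢ p1, (p1 ⅋ (p1⊥ ⊗ p1⊥))
      [⊗]  ⊢ p1, p1, (p1⊥ ⊗ p1⊥)
        [Ax]  ⊢ p1, p1⊥
        [Ax]  ⊢ p1, p1⊥

Result: YES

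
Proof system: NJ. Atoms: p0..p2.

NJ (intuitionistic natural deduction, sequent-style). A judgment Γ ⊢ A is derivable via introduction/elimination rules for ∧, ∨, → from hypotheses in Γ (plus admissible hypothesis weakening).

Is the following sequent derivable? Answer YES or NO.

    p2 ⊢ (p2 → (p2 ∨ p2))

Derivation trace:
[→I] p2 ⊢ (p2 → (p2 ∨ p2))
  [Wk] p2, p2 ⊢ (p2 ∨ p2)
    [∨I₂] p2 ⊢ (p2 ∨ p2)
      [Ax] p2 ⊢ p2

Result: YES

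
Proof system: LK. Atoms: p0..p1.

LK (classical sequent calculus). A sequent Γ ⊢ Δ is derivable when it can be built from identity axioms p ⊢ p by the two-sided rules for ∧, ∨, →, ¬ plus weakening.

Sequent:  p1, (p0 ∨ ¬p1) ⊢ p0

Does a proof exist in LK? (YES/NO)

Derivation trace:
[∨L] p1, (p0 ∨ ¬p1) ⊢ p0
  [Ax] p0 ⊢ p0
  [¬L] p1, ¬p1 ⊢ 
    [Ax] p1 ⊢ p1

Result: YES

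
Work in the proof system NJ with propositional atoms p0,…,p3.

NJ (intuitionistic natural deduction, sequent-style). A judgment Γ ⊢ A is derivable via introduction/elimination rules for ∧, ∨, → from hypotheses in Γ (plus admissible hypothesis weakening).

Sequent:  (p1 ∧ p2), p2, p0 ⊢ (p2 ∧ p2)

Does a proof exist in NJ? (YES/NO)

Derivation trace:
[∧I] (p1 ∧ p2), p2, p0 ⊢ (p2 ∧ p2)
  [Wk] p2, (p1 ∧ p2), p0 ⊢ p2
    [Wk] p2, (p1 ∧ p2) ⊢ p2
      [Ax] p2 ⊢ p2
  [Wk] p2, (p1 ∧ p2) ⊢ p2
    [Ax] p2 ⊢ p2

Result: YES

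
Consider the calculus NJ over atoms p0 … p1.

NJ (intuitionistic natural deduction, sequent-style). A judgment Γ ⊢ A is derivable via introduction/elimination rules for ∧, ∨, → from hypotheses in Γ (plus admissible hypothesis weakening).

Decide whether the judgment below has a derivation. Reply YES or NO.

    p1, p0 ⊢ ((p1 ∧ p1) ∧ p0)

Derivation trace:
[∧I] p1, p0 ⊢ ((p1 ∧ p1) ∧ p0)
  [∧I] p1, p0 ⊢ (p1 ∧ p1)
    [Wk] p1, p0 ⊢ p1
      [Ax] p1 ⊢ p1
    [Wk] p1, p0 ⊢ p1
      [Ax] p1 ⊢ p1
  [Ax] p0 ⊢ p0

Result: YES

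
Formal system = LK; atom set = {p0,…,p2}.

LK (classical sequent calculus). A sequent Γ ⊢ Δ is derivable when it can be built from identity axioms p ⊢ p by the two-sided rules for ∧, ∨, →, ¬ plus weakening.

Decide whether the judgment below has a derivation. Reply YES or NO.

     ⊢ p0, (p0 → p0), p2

Derivation trace:
[WR]  ⊢ p0, (p0 → p0), p2
  [→R]  ⊢ p0, (p0 → p0)
    [WR] p0 ⊢ p0, p0
      [Ax] p0 ⊢ p0

Result: YES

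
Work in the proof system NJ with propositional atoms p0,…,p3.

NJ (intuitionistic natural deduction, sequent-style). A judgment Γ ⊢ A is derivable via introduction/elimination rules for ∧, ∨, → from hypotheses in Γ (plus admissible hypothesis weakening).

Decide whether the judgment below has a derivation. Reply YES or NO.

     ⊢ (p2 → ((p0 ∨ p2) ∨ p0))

Derivation (root first):
[→I]  ⊢ (p2 → ((p0 ∨ p2) ∨ p0))
  [∨I₁] p2 ⊢ ((p0 ∨ p2) ∨ p0)
    [∨I₂] p2 ⊢ (p0 ∨ p2)
      [Ax] p2 ⊢ p2

Result: YES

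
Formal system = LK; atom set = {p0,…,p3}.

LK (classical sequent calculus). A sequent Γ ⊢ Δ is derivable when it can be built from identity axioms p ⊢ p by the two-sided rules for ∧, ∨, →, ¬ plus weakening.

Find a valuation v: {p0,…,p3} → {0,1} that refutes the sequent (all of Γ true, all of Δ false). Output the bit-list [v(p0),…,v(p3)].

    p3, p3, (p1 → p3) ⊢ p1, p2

Truth-table refutation:
  v=0000: Γ:[p3=F, p3=F, (p1 → p3)=T] Δ:[p1=F, p2=F] refutes=False
  v=0001: Γ:[p3=T, p3=T, (p1 → p3)=T] Δ:[p1=F, p2=F] refutes=True  ← countermodel

Result: [0, 0, 0, 1]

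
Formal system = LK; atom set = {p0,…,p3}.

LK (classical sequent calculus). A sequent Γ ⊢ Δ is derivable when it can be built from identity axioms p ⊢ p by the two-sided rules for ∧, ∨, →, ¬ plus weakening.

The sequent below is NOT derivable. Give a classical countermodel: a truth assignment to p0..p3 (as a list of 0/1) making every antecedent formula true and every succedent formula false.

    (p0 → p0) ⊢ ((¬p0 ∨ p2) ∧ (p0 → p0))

Search for a countermodel by truth-table:
  v=0000: Γ:[(p0 → p0)=T] Δ:[((¬p0 ∨ p2) ∧ (p0 → p0))=T] refutes=False
  v=0001: Γ:[(p0 → p0)=T] Δ:[((¬p0 ∨ p2) ∧ (p0 → p0))=T] refutes=False
  v=0010: Γ:[(p0 → p0)=T] Δ:[((¬p0 ∨ p2) ∧ (p0 → p0))=T] refutes=False
  v=0011: Γ:[(p0 → p0)=T] Δ:[((¬p0 ∨ p2) ∧ (p0 → p0))=T] refutes=False
  v=0100: Γ:[(p0 → p0)=T] Δ:[((¬p0 ∨ p2) ∧ (p0 → p0))=T] refutes=False
  v=0101: Γ:[(p0 → p0)=T] Δ:[((¬p0 ∨ p2) ∧ (p0 → p0))=T] refutes=False
  v=0110: Γ:[(p0 → p0)=T] Δ:[((¬p0 ∨ p2) ∧ (p0 → p0))=T] refutes=False
  v=0111: Γ:[(p0 → p0)=T] Δ:[((¬p0 ∨ p2) ∧ (p0 → p0))=T] refutes=False
  v=1000: Γ:[(p0 → p0)=T] Δ:[((¬p0 ∨ p2) ∧ (p0 → p0))=F] refutes=True  ← countermodel

Result: [1, 0, 0, 0]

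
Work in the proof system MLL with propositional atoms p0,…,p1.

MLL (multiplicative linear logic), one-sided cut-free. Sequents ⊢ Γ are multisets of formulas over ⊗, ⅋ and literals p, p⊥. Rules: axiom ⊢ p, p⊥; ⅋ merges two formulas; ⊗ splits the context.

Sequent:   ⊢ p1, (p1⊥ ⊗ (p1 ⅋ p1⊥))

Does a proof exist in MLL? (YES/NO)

Proof tree:
[⊗]  ⊢ p1, (p1⊥ ⊗ (p1 ⅋ p1⊥))
  [Ax]  ⊢ p1, p1⊥
  [⅋]  ⊢ (p1 ⅋ p1⊥)
    [Ax]  ⊢ p1, p1⊥

Result: YES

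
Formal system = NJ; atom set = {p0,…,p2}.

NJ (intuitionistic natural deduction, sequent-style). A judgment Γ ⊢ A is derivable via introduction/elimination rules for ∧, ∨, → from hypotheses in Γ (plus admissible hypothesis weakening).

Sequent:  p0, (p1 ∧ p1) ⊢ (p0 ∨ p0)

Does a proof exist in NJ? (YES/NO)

Derivation trace:
[Wk] p0, (p1 ∧ p1) ⊢ (p0 ∨ p0)
  [∨I₁] p0 ⊢ (p0 ∨ p0)
    [Ax] p0 ⊢ p0

Result: YES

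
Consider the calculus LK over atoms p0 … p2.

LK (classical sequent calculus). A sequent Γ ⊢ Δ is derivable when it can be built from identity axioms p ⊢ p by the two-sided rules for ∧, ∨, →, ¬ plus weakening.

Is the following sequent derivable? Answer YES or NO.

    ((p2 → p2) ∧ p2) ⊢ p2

Derivation trace:
[∧L] ((p2 → p2) ∧ p2) ⊢ p2
  [→L] p2, (p2 → p2) ⊢ p2
    [Ax] p2 ⊢ p2
    [Ax] p2 ⊢ p2

Result: YES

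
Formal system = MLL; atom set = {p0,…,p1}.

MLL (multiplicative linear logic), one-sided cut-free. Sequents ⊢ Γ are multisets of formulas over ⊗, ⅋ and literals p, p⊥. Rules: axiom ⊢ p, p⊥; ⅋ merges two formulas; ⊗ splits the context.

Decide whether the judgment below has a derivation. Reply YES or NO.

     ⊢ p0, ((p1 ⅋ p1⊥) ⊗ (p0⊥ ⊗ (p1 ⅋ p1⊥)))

Proof tree:
[⊗]  ⊢ p0, ((p1 ⅋ p1⊥) ⊗ (p0⊥ ⊗ (p1 ⅋ p1⊥)))
  [⅋]  ⊢ (p1 ⅋ p1⊥)
    [Ax]  ⊢ p1, p1⊥
  [⊗]  ⊢ p0, (p0⊥ ⊗ (p1 ⅋ p1⊥))
    [Ax]  ⊢ p0, p0⊥
    [⅋]  ⊢ (p1 ⅋ p1⊥)
      [Ax]  ⊢ p1, p1⊥

Result: YES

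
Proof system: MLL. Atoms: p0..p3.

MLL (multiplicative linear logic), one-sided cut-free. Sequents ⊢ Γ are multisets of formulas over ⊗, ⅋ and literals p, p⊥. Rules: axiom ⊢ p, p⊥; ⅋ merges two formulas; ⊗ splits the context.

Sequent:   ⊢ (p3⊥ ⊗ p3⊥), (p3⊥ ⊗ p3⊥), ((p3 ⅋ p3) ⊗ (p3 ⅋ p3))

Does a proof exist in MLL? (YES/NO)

Derivation trace:
[⊗]  ⊢ (p3⊥ ⊗ p3⊥), (p3⊥ ⊗ p3⊥), ((p3 ⅋ p3) ⊗ (p3 ⅋ p3))
  [⅋]  ⊢ (p3⊥ ⊗ p3⊥), (p3 ⅋ p3)
    [⊗]  ⊢ p3, p3, (p3⊥ ⊗ p3⊥)
      [Ax]  ⊢ p3, p3⊥
      [Ax]  ⊢ p3, p3⊥
  [⅋]  ⊢ (p3⊥ ⊗ p3⊥), (p3 ⅋ p3)
    [⊗]  ⊢ p3, p3, (p3⊥ ⊗ p3⊥)
      [Ax]  ⊢ p3, p3⊥
      [Ax]  ⊢ p3, p3⊥

Result: YES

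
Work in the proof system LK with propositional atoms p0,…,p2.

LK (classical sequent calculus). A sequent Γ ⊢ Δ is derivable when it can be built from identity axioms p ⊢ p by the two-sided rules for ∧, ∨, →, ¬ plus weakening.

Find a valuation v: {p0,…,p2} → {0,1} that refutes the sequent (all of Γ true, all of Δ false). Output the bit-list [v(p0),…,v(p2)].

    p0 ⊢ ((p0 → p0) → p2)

Truth-table refutation:
  v=000: Γ:[p0=F] Δ:[((p0 → p0) → p2)=F] refutes=False
  v=001: Γ:[p0=F] Δ:[((p0 → p0) → p2)=T] refutes=False
  v=010: Γ:[p0=F] Δ:[((p0 → p0) → p2)=F] refutes=False
  v=011: Γ:[p0=F] Δ:[((p0 → p0) → p2)=T] refutes=False
  v=100: Γ:[p0=T] Δ:[((p0 → p0) → p2)=F] refutes=True  ← countermodel

Result: [1, 0, 0]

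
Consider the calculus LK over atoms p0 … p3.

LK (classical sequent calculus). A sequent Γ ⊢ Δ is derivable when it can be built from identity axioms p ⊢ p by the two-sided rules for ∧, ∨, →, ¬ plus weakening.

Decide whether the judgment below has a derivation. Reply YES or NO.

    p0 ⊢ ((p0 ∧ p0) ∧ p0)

Derivation trace:
[∧R] p0 ⊢ ((p0 ∧ p0) ∧ p0)
  [∧R] p0 ⊢ (p0 ∧ p0)
    [Ax] p0 ⊢ p0
    [Ax] p0 ⊢ p0
  [Ax] p0 ⊢ p0

Result: YES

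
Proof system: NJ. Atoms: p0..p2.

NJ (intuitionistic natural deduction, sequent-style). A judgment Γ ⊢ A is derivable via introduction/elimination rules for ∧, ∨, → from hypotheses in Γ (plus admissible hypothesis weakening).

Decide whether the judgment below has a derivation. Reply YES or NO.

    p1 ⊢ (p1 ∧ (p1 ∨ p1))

Derivation trace:
[∧I] p1 ⊢ (p1 ∧ (p1 ∨ p1))
  [Ax] p1 ⊢ p1
  [∨I₂] p1 ⊢ (p1 ∨ p1)
    [Ax] p1 ⊢ p1

Result: YES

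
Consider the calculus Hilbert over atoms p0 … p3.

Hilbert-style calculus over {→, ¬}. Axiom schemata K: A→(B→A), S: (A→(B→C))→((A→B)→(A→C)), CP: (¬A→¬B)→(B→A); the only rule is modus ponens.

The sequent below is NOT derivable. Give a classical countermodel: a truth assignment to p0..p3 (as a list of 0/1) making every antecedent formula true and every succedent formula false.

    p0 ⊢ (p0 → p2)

Search for a countermodel by truth-table:
  v=0000: Γ:[p0=F] Δ:[(p0 → p2)=T] refutes=False
  v=0001: Γ:[p0=F] Δ:[(p0 → p2)=T] refutes=False
  v=0010: Γ:[p0=F] Δ:[(p0 → p2)=T] refutes=False
  v=0011: Γ:[p0=F] Δ:[(p0 → p2)=T] refutes=False
  v=0100: Γ:[p0=F] Δ:[(p0 → p2)=T] refutes=False
  v=0101: Γ:[p0=F] Δ:[(p0 → p2)=T] refutes=False
  v=0110: Γ:[p0=F] Δ:[(p0 → p2)=T] refutes=False
  v=0111: Γ:[p0=F] Δ:[(p0 → p2)=T] refutes=False
  v=1000: Γ:[p0=T] Δ:[(p0 → p2)=F] refutes=True  ← countermodel

Result: [1, 0, 0, 0]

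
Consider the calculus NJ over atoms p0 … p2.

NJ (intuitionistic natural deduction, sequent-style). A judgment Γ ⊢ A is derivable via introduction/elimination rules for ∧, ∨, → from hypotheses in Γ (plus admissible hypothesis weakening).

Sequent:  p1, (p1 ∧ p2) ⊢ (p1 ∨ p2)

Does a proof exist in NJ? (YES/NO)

Derivation trace:
[∨I₁] p1, (p1 ∧ p2) ⊢ (p1 ∨ p2)
  [Wk] p1, (p1 ∧ p2) ⊢ p1
    [Ax] p1 ⊢ p1

Result: YES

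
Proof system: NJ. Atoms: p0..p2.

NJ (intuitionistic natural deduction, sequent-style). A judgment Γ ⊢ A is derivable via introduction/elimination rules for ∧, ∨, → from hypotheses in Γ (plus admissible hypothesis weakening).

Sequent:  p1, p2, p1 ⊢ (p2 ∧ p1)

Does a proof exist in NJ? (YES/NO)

Derivation (root first):
[Wk] p1, p2, p1 ⊢ (p2 ∧ p1)
  [∧I] p1, p2 ⊢ (p2 ∧ p1)
    [Ax] p2 ⊢ p2
    [Ax] p1 ⊢ p1

Result: YES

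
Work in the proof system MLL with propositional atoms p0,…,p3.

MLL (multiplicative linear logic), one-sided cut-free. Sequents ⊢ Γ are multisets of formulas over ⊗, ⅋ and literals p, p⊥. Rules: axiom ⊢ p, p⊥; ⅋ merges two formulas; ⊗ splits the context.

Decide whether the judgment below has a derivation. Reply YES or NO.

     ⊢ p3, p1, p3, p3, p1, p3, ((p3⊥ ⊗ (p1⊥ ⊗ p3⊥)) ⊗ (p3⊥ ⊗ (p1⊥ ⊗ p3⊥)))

Derivation (root first):
[⊗]  ⊢ p3, p1, p3, p3, p1, p3, ((p3⊥ ⊗ (p1⊥ ⊗ p3⊥)) ⊗ (p3⊥ ⊗ (p1⊥ ⊗ p3⊥)))
  [⊗]  ⊢ p3, p1, p3, (p3⊥ ⊗ (p1⊥ ⊗ p3⊥))
    [Ax]  ⊢ p3, p3⊥
    [⊗]  ⊢ p1, p3, (p1⊥ ⊗ p3⊥)
      [Ax]  ⊢ p1, p1⊥
      [Ax]  ⊢ p3, p3⊥
  [⊗]  ⊢ p3, p1, p3, (p3⊥ ⊗ (p1⊥ ⊗ p3⊥))
    [Ax]  ⊢ p3, p3⊥
    [⊗]  ⊢ p1, p3, (p1⊥ ⊗ p3⊥)
      [Ax]  ⊢ p1, p1⊥
      [Ax]  ⊢ p3, p3⊥

Result: YES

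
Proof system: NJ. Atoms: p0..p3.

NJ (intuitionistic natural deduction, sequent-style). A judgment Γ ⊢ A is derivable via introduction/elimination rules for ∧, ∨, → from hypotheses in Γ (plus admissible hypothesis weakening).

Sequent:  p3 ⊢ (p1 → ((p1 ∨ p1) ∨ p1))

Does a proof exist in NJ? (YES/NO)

Derivation trace:
[→I] p3 ⊢ (p1 → ((p1 ∨ p1) ∨ p1))
  [∨I₁] p1, p3 ⊢ ((p1 ∨ p1) ∨ p1)
    [Wk] p1, p3 ⊢ (p1 ∨ p1)
      [∨I₂] p1 ⊢ (p1 ∨ p1)
        [Ax] p1 ⊢ p1

Result: YES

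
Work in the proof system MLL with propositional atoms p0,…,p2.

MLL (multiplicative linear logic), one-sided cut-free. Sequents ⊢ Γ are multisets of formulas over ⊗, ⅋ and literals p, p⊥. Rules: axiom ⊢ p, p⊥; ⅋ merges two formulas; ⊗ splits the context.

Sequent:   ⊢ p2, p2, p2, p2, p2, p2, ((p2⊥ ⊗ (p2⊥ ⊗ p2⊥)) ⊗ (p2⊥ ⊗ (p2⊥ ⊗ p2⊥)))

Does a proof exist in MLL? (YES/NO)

Derivation trace:
[⊗]  ⊢ p2, p2, p2, p2, p2, p2, ((p2⊥ ⊗ (p2⊥ ⊗ p2⊥)) ⊗ (p2⊥ ⊗ (p2⊥ ⊗ p2⊥)))
  [⊗]  ⊢ p2, p2, p2, (p2⊥ ⊗ (p2⊥ ⊗ p2⊥))
    [Ax]  ⊢ p2, p2⊥
    [⊗]  ⊢ p2, p2, (p2⊥ ⊗ p2⊥)
      [Ax]  ⊢ p2, p2⊥
      [Ax]  ⊢ p2, p2⊥
  [⊗]  ⊢ p2, p2, p2, (p2⊥ ⊗ (p2⊥ ⊗ p2⊥))
    [Ax]  ⊢ p2, p2⊥
    [⊗]  ⊢ p2, p2, (p2⊥ ⊗ p2⊥)
      [Ax]  ⊢ p2, p2⊥
      [Ax]  ⊢ p2, p2⊥

Result: YES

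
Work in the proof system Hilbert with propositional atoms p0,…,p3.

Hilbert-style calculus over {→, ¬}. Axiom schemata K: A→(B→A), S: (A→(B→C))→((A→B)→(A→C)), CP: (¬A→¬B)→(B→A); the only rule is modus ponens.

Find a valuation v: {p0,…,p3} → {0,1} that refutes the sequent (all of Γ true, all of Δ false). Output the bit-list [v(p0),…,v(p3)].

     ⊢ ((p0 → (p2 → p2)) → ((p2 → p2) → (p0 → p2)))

Search for a countermodel by truth-table:
  v=0000: Γ:[] Δ:[((p0 → (p2 → p2)) → ((p2 → p2) → (p0 → p2)))=T] refutes=False
  v=0001: Γ:[] Δ:[((p0 → (p2 → p2)) → ((p2 → p2) → (p0 → p2)))=T] refutes=False
  v=0010: Γ:[] Δ:[((p0 → (p2 → p2)) → ((p2 → p2) → (p0 → p2)))=T] refutes=False
  v=0011: Γ:[] Δ:[((p0 → (p2 → p2)) → ((p2 → p2) → (p0 → p2)))=T] refutes=False
  v=0100: Γ:[] Δ:[((p0 → (p2 → p2)) → ((p2 → p2) → (p0 → p2)))=T] refutes=False
  v=0101: Γ:[] Δ:[((p0 → (p2 → p2)) → ((p2 → p2) → (p0 → p2)))=T] refutes=False
  v=0110: Γ:[] Δ:[((p0 → (p2 → p2)) → ((p2 → p2) → (p0 → p2)))=T] refutes=False
  v=0111: Γ:[] Δ:[((p0 → (p2 → p2)) → ((p2 → p2) → (p0 → p2)))=T] refutes=False
  v=1000: Γ:[] Δ:[((p0 → (p2 → p2)) → ((p2 → p2) → (p0 → p2)))=F] refutes=True  ← countermodel

Result: [1, 0, 0, 0]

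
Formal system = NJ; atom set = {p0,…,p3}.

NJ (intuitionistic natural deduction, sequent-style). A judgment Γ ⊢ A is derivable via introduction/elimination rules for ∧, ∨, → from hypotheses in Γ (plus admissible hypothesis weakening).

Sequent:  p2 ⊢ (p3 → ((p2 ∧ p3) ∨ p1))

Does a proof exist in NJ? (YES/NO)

Derivation (root first):
[→I] p2 ⊢ (p3 → ((p2 ∧ p3) ∨ p1))
  [∨I₁] p2, p3 ⊢ ((p2 ∧ p3) ∨ p1)
    [∧I] p2, p3 ⊢ (p2 ∧ p3)
      [Ax] p2 ⊢ p2
      [Ax] p3 ⊢ p3

Result: YES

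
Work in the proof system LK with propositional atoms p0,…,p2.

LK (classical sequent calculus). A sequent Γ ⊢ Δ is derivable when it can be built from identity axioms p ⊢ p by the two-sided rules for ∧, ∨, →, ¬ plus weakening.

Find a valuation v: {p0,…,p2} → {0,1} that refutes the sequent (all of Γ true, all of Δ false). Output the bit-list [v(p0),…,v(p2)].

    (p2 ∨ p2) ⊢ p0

Truth-table refutation:
  v=000: Γ:[(p2 ∨ p2)=F] Δ:[p0=F] refutes=False
  v=001: Γ:[(p2 ∨ p2)=T] Δ:[p0=F] refutes=True  ← countermodel

Result: [0, 0, 1]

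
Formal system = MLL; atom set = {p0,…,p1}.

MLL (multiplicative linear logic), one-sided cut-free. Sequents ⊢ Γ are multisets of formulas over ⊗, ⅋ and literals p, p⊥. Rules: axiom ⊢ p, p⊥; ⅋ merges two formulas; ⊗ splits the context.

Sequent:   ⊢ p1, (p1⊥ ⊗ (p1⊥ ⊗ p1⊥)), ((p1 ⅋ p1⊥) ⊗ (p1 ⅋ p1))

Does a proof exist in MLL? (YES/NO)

Derivation trace:
[⊗]  ⊢ p1, (p1⊥ ⊗ (p1⊥ ⊗ p1⊥)), ((p1 ⅋ p1⊥) ⊗ (p1 ⅋ p1))
  [⅋]  ⊢ (p1 ⅋ p1⊥)
    [Ax]  ⊢ p1, p1⊥
  [⅋]  ⊢ p1, (p1⊥ ⊗ (p1⊥ ⊗ p1⊥)), (p1 ⅋ p1)
    [⊗]  ⊢ p1, p1, p1, (p1⊥ ⊗ (p1⊥ ⊗ p1⊥))
      [Ax]  ⊢ p1, p1⊥
      [⊗]  ⊢ p1, p1, (p1⊥ ⊗ p1⊥)
        [Ax]  ⊢ p1, p1⊥
        [Ax]  ⊢ p1, p1⊥

Result: YES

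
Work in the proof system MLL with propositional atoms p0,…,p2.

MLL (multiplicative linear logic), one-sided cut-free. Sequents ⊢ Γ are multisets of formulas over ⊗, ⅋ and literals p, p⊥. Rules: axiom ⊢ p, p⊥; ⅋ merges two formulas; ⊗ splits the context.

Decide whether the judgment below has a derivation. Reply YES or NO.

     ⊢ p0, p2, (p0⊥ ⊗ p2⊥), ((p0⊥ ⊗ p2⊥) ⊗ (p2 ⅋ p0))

Derivation trace:
[⊗]  ⊢ p0, p2, (p0⊥ ⊗ p2⊥), ((p0⊥ ⊗ p2⊥) ⊗ (p2 ⅋ p0))
  [⊗]  ⊢ p0, p2, (p0⊥ ⊗ p2⊥)
    [Ax]  ⊢ p0, p0⊥
    [Ax]  ⊢ p2, p2⊥
  [⅋]  ⊢ (p0⊥ ⊗ p2⊥), (p2 ⅋ p0)
    [⊗]  ⊢ p0, p2, (p0⊥ ⊗ p2⊥)
      [Ax]  ⊢ p0, p0⊥
      [Ax]  ⊢ p2, p2⊥

Result: YES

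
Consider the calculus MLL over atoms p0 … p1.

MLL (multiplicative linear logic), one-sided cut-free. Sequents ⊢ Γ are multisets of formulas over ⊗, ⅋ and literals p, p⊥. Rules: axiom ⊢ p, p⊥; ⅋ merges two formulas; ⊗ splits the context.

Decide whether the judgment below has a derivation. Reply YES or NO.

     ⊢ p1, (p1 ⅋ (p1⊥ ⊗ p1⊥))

Derivation trace:
[⅋]  ⊢ p1, (p1 ⅋ (p1⊥ ⊗ p1⊥))
  [⊗]  ⊢ p1, p1, (p1⊥ ⊗ p1⊥)
    [Ax]  ⊢ p1, p1⊥
    [Ax]  ⊢ p1, p1⊥

Result: YES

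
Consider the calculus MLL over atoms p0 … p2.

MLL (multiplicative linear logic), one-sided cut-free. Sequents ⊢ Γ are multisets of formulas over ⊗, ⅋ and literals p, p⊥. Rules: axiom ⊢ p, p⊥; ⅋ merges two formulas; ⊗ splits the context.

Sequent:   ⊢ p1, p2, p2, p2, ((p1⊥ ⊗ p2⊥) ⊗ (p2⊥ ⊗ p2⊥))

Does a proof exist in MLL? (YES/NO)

Derivation trace:
[⊗]  ⊢ p1, p2, p2, p2, ((p1⊥ ⊗ p2⊥) ⊗ (p2⊥ ⊗ p2⊥))
  [⊗]  ⊢ p1, p2, (p1⊥ ⊗ p2⊥)
    [Ax]  ⊢ p1, p1⊥
    [Ax]  ⊢ p2, p2⊥
  [⊗]  ⊢ p2, p2, (p2⊥ ⊗ p2⊥)
    [Ax]  ⊢ p2, p2⊥
    [Ax]  ⊢ p2, p2⊥

Result: YES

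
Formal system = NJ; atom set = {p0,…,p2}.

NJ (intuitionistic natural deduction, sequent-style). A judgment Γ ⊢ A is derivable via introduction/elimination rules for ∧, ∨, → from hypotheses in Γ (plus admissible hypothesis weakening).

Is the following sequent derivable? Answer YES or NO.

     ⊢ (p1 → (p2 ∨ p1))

Proof tree:
[→I]  ⊢ (p1 → (p2 ∨ p1))
  [∨I₂] p1 ⊢ (p2 ∨ p1)
    [Ax] p1 ⊢ p1

Result: YES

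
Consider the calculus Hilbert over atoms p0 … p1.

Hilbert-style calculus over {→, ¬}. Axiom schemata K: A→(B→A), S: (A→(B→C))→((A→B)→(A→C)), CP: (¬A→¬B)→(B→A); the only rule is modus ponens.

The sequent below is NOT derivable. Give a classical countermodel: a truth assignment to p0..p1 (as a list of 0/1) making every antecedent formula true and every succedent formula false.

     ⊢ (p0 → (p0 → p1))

Enumerate valuations to refute Γ ⊢ Δ:
  v=00: Γ:[] Δ:[(p0 → (p0 → p1))=T] refutes=False
  v=01: Γ:[] Δ:[(p0 → (p0 → p1))=T] refutes=False
  v=10: Γ:[] Δ:[(p0 → (p0 → p1))=F] refutes=True  ← countermodel

Result: [1, 0]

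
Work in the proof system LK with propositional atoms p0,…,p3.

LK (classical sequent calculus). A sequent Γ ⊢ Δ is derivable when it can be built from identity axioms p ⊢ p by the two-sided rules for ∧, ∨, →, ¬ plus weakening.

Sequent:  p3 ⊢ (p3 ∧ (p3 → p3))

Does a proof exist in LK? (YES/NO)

Proof tree:
[∧R] p3 ⊢ (p3 ∧ (p3 → p3))
  [Ax] p3 ⊢ p3
  [→R]  ⊢ (p3 → p3)
    [Ax] p3 ⊢ p3

Result: YES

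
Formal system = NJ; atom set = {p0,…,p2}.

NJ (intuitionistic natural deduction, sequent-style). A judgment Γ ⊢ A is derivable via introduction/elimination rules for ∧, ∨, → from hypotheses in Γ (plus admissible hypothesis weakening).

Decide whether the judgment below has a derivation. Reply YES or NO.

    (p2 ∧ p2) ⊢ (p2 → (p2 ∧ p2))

Derivation (root first):
[Wk] (p2 ∧ p2) ⊢ (p2 → (p2 ∧ p2))
  [→I]  ⊢ (p2 → (p2 ∧ p2))
    [∧I] p2 ⊢ (p2 ∧ p2)
      [Ax] p2 ⊢ p2
      [Ax] p2 ⊢ p2

Result: YES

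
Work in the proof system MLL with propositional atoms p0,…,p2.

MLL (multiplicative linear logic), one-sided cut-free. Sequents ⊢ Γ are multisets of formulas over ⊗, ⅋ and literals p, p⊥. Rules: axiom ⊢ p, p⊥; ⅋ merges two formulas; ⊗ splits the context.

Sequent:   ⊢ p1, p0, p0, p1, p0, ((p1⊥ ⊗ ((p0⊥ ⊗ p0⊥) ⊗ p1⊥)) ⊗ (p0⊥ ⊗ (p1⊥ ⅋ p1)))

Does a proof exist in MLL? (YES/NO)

Derivation trace:
[⊗]  ⊢ p1, p0, p0, p1, p0, ((p1⊥ ⊗ ((p0⊥ ⊗ p0⊥) ⊗ p1⊥)) ⊗ (p0⊥ ⊗ (p1⊥ ⅋ p1)))
  [⊗]  ⊢ p1, p0, p0, p1, (p1⊥ ⊗ ((p0⊥ ⊗ p0⊥) ⊗ p1⊥))
    [Ax]  ⊢ p1, p1⊥
    [⊗]  ⊢ p0, p0, p1, ((p0⊥ ⊗ p0⊥) ⊗ p1⊥)
      [⊗]  ⊢ p0, p0, (p0⊥ ⊗ p0⊥)
        [Ax]  ⊢ p0, p0⊥
        [Ax]  ⊢ p0, p0⊥
      [Ax]  ⊢ p1, p1⊥
  [⊗]  ⊢ p0, (p0⊥ ⊗ (p1⊥ ⅋ p1))
    [Ax]  ⊢ p0, p0⊥
    [⅋]  ⊢ (p1⊥ ⅋ p1)
      [Ax]  ⊢ p1, p1⊥

Result: YES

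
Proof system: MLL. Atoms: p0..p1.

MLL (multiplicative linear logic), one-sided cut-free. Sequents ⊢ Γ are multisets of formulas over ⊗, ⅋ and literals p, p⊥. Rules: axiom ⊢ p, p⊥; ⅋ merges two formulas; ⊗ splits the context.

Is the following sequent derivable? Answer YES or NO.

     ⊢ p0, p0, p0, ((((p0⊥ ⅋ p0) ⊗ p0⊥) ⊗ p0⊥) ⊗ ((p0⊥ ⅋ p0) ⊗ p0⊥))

Derivation (root first):
[⊗]  ⊢ p0, p0, p0, ((((p0⊥ ⅋ p0) ⊗ p0⊥) ⊗ p0⊥) ⊗ ((p0⊥ ⅋ p0) ⊗ p0⊥))
  [⊗]  ⊢ p0, p0, (((p0⊥ ⅋ p0) ⊗ p0⊥) ⊗ p0⊥)
    [⊗]  ⊢ p0, ((p0⊥ ⅋ p0) ⊗ p0⊥)
      [⅋]  ⊢ (p0⊥ ⅋ p0)
        [Ax]  ⊢ p0, p0⊥
      [Ax]  ⊢ p0, p0⊥
    [Ax]  ⊢ p0, p0⊥
  [⊗]  ⊢ p0, ((p0⊥ ⅋ p0) ⊗ p0⊥)
    [⅋]  ⊢ (p0⊥ ⅋ p0)
      [Ax]  ⊢ p0, p0⊥
    [Ax]  ⊢ p0, p0⊥

Result: YES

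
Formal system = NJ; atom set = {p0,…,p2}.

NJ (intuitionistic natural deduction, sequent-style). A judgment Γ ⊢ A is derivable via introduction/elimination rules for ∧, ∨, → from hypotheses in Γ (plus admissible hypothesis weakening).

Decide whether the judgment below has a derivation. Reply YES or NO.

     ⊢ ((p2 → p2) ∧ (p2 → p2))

Proof tree:
[∧I]  ⊢ ((p2 → p2) ∧ (p2 → p2))
  [→I]  ⊢ (p2 → p2)
    [Ax] p2 ⊢ p2
  [→I]  ⊢ (p2 → p2)
    [Ax] p2 ⊢ p2

Result: YES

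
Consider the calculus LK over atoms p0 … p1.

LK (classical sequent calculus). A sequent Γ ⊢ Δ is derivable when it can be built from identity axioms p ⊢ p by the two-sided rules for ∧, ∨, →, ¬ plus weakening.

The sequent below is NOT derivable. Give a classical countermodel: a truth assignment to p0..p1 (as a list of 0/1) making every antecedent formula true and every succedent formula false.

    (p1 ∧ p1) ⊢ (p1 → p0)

Search for a countermodel by truth-table:
  v=00: Γ:[(p1 ∧ p1)=F] Δ:[(p1 → p0)=T] refutes=False
  v=01: Γ:[(p1 ∧ p1)=T] Δ:[(p1 → p0)=F] refutes=True  ← countermodel

Result: [0, 1]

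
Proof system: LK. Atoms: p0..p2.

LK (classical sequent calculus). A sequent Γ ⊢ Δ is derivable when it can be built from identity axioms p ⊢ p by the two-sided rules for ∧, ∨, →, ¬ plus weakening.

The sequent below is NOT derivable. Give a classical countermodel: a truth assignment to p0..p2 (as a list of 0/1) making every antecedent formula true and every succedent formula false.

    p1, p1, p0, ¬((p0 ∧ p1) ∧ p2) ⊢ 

Enumerate valuations to refute Γ ⊢ Δ:
  v=000: Γ:[p1=F, p1=F, p0=F, ¬((p0 ∧ p1) ∧ p2)=T] Δ:[] refutes=False
  v=001: Γ:[p1=F, p1=F, p0=F, ¬((p0 ∧ p1) ∧ p2)=T] Δ:[] refutes=False
  v=010: Γ:[p1=T, p1=T, p0=F, ¬((p0 ∧ p1) ∧ p2)=T] Δ:[] refutes=False
  v=011: Γ:[p1=T, p1=T, p0=F, ¬((p0 ∧ p1) ∧ p2)=T] Δ:[] refutes=False
  v=100: Γ:[p1=F, p1=F, p0=T, ¬((p0 ∧ p1) ∧ p2)=T] Δ:[] refutes=False
  v=101: Γ:[p1=F, p1=F, p0=T, ¬((p0 ∧ p1) ∧ p2)=T] Δ:[] refutes=False
  v=110: Γ:[p1=T, p1=T, p0=T, ¬((p0 ∧ p1) ∧ p2)=T] Δ:[] refutes=True  ← countermodel

Result: [1, 1, 0]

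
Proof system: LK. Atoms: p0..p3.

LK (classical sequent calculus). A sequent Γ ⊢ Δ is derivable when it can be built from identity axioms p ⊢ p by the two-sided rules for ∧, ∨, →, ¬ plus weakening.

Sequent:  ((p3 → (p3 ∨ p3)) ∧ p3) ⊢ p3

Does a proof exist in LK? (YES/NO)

Derivation trace:
[∧L] ((p3 → (p3 ∨ p3)) ∧ p3) ⊢ p3
  [→L] p3, (p3 → (p3 ∨ p3)) ⊢ p3
    [Ax] p3 ⊢ p3
    [∨L] (p3 ∨ p3) ⊢ p3
      [Ax] p3 ⊢ p3
      [Ax] p3 ⊢ p3

Result: YES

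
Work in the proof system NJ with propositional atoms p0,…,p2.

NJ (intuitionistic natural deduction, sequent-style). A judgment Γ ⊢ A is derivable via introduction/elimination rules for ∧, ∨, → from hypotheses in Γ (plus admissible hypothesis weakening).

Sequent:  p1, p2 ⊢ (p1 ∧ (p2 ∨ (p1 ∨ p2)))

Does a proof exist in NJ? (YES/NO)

Derivation (root first):
[∧I] p1, p2 ⊢ (p1 ∧ (p2 ∨ (p1 ∨ p2)))
  [Ax] p1 ⊢ p1
  [∨I₂] p2 ⊢ (p2 ∨ (p1 ∨ p2))
    [∨I₂] p2 ⊢ (p1 ∨ p2)
      [Ax] p2 ⊢ p2

Result: YES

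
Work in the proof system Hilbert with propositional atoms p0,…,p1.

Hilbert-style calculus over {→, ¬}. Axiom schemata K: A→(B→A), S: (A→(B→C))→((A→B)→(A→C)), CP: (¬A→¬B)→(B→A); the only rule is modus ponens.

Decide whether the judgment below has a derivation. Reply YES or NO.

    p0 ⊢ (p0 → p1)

Search for a countermodel by truth-table:
  v=00: Γ:[p0=F] Δ:[(p0 → p1)=T] refutes=False
  v=01: Γ:[p0=F] Δ:[(p0 → p1)=T] refutes=False
  v=10: Γ:[p0=T] Δ:[(p0 → p1)=F] refutes=True  ← countermodel

Result: NO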